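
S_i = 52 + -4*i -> [52, 48, 44, 40, 36]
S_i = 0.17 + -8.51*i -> [0.17, -8.34, -16.85, -25.36, -33.87]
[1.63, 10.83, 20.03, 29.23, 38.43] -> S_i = 1.63 + 9.20*i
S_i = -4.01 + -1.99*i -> [-4.01, -6.0, -7.99, -9.98, -11.97]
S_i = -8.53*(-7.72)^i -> [-8.53, 65.85, -508.37, 3924.65, -30298.3]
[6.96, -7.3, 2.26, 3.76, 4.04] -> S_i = Random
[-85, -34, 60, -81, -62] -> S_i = Random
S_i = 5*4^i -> [5, 20, 80, 320, 1280]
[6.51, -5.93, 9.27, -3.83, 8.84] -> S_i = Random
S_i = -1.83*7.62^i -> [-1.83, -13.94, -106.26, -809.68, -6169.8]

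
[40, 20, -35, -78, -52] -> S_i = Random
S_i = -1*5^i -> [-1, -5, -25, -125, -625]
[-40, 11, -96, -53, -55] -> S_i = Random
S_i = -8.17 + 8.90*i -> [-8.17, 0.73, 9.63, 18.53, 27.43]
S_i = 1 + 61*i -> [1, 62, 123, 184, 245]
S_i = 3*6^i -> [3, 18, 108, 648, 3888]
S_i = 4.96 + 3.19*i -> [4.96, 8.15, 11.34, 14.53, 17.72]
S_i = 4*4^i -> [4, 16, 64, 256, 1024]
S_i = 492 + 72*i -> [492, 564, 636, 708, 780]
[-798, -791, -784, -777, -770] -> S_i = -798 + 7*i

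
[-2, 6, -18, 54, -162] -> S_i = -2*-3^i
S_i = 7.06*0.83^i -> [7.06, 5.86, 4.86, 4.04, 3.35]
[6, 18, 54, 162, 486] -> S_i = 6*3^i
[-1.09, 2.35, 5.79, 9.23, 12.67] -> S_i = -1.09 + 3.44*i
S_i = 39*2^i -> [39, 78, 156, 312, 624]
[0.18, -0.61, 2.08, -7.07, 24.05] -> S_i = 0.18*(-3.40)^i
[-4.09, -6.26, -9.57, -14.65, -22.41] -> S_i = -4.09*1.53^i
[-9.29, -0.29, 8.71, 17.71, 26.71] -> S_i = -9.29 + 9.00*i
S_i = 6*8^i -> [6, 48, 384, 3072, 24576]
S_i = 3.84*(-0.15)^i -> [3.84, -0.58, 0.09, -0.01, 0.0]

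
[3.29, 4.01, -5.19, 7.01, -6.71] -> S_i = Random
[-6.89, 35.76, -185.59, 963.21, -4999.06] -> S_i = -6.89*(-5.19)^i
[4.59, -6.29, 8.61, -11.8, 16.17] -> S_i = 4.59*(-1.37)^i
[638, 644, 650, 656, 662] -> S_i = 638 + 6*i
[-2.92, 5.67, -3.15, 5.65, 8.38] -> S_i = Random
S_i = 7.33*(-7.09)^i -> [7.33, -51.97, 368.47, -2612.42, 18522.04]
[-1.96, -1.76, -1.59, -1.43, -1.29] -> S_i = -1.96*0.90^i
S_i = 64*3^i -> [64, 192, 576, 1728, 5184]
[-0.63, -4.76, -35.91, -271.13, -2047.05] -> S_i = -0.63*7.55^i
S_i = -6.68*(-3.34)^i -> [-6.68, 22.31, -74.52, 248.89, -831.31]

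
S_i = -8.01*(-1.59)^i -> [-8.01, 12.74, -20.25, 32.2, -51.19]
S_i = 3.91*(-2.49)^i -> [3.91, -9.74, 24.24, -60.36, 150.31]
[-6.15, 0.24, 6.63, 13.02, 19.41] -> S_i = -6.15 + 6.39*i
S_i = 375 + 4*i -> [375, 379, 383, 387, 391]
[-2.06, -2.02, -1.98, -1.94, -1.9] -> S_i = -2.06*0.98^i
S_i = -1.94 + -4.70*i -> [-1.94, -6.64, -11.34, -16.04, -20.74]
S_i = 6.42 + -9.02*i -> [6.42, -2.6, -11.62, -20.64, -29.66]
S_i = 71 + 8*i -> [71, 79, 87, 95, 103]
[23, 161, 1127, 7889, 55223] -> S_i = 23*7^i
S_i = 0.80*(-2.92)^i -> [0.8, -2.34, 6.82, -19.92, 58.16]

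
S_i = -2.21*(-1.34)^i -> [-2.21, 2.96, -3.97, 5.32, -7.13]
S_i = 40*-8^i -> [40, -320, 2560, -20480, 163840]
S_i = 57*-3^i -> [57, -171, 513, -1539, 4617]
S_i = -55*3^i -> [-55, -165, -495, -1485, -4455]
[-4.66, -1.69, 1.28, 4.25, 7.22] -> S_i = -4.66 + 2.97*i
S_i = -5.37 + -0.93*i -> [-5.37, -6.3, -7.23, -8.16, -9.09]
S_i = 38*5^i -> [38, 190, 950, 4750, 23750]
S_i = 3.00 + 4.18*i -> [3.0, 7.18, 11.36, 15.54, 19.72]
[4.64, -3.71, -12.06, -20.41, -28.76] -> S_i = 4.64 + -8.35*i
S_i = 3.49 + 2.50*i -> [3.49, 5.99, 8.49, 10.99, 13.49]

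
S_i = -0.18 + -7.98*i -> [-0.18, -8.16, -16.14, -24.12, -32.1]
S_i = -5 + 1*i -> [-5, -4, -3, -2, -1]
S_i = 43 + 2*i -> [43, 45, 47, 49, 51]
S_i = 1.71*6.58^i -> [1.71, 11.25, 74.04, 487.16, 3205.53]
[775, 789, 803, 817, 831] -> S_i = 775 + 14*i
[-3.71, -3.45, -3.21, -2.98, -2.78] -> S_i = -3.71*0.93^i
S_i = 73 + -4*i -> [73, 69, 65, 61, 57]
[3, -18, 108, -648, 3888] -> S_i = 3*-6^i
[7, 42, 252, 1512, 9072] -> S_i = 7*6^i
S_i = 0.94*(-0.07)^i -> [0.94, -0.07, 0.0, -0.0, 0.0]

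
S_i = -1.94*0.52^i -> [-1.94, -1.01, -0.52, -0.27, -0.14]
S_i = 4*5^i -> [4, 20, 100, 500, 2500]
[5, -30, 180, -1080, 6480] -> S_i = 5*-6^i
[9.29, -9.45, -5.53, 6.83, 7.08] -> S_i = Random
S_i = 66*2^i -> [66, 132, 264, 528, 1056]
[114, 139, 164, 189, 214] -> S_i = 114 + 25*i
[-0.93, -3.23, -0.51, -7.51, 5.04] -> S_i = Random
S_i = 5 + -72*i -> [5, -67, -139, -211, -283]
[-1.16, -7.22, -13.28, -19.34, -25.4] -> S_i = -1.16 + -6.06*i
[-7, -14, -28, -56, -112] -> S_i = -7*2^i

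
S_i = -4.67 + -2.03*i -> [-4.67, -6.7, -8.73, -10.76, -12.79]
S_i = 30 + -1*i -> [30, 29, 28, 27, 26]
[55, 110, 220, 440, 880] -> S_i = 55*2^i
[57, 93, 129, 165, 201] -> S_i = 57 + 36*i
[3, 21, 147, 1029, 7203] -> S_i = 3*7^i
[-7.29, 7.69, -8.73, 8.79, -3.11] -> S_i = Random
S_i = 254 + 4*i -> [254, 258, 262, 266, 270]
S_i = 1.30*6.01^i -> [1.3, 7.81, 46.96, 282.21, 1696.06]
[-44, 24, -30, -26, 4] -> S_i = Random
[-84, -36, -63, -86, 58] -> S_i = Random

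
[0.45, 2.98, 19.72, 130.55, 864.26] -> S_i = 0.45*6.62^i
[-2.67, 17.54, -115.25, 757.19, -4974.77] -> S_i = -2.67*(-6.57)^i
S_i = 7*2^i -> [7, 14, 28, 56, 112]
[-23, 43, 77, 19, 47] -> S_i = Random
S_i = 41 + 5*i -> [41, 46, 51, 56, 61]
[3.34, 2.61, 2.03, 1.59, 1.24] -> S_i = 3.34*0.78^i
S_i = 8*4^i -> [8, 32, 128, 512, 2048]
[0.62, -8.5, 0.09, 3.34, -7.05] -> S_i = Random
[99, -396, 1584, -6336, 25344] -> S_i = 99*-4^i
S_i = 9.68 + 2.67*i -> [9.68, 12.35, 15.02, 17.69, 20.36]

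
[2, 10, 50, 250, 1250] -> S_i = 2*5^i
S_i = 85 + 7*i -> [85, 92, 99, 106, 113]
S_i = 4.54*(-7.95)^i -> [4.54, -36.09, 286.94, -2281.17, 18135.28]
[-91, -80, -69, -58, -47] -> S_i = -91 + 11*i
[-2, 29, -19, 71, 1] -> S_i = Random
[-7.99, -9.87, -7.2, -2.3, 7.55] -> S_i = Random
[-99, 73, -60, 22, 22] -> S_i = Random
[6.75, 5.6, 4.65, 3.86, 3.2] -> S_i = 6.75*0.83^i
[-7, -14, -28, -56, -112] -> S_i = -7*2^i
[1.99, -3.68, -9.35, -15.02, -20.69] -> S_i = 1.99 + -5.67*i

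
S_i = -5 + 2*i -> [-5, -3, -1, 1, 3]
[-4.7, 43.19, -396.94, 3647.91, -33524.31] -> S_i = -4.70*(-9.19)^i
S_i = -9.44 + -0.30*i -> [-9.44, -9.74, -10.04, -10.34, -10.64]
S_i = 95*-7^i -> [95, -665, 4655, -32585, 228095]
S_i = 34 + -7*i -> [34, 27, 20, 13, 6]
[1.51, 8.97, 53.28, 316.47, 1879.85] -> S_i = 1.51*5.94^i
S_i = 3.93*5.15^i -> [3.93, 20.24, 104.23, 536.8, 2764.53]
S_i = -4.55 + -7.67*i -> [-4.55, -12.22, -19.89, -27.56, -35.23]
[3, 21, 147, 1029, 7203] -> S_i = 3*7^i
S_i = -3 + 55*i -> [-3, 52, 107, 162, 217]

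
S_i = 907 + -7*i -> [907, 900, 893, 886, 879]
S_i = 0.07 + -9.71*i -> [0.07, -9.64, -19.35, -29.06, -38.77]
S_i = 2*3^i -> [2, 6, 18, 54, 162]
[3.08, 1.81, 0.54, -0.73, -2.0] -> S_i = 3.08 + -1.27*i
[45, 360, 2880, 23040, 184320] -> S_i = 45*8^i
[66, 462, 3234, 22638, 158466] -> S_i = 66*7^i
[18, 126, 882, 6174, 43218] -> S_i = 18*7^i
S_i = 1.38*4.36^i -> [1.38, 6.02, 26.23, 114.38, 498.68]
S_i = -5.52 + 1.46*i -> [-5.52, -4.06, -2.6, -1.14, 0.32]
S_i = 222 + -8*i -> [222, 214, 206, 198, 190]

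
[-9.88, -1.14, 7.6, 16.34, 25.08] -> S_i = -9.88 + 8.74*i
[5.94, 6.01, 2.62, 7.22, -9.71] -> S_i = Random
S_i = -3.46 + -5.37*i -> [-3.46, -8.83, -14.2, -19.57, -24.94]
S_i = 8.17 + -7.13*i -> [8.17, 1.04, -6.09, -13.22, -20.35]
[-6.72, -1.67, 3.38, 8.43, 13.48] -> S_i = -6.72 + 5.05*i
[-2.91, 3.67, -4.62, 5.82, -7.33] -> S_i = -2.91*(-1.26)^i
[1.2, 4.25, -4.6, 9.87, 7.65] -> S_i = Random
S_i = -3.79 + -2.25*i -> [-3.79, -6.04, -8.29, -10.54, -12.79]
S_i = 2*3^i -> [2, 6, 18, 54, 162]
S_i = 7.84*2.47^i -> [7.84, 19.36, 47.83, 118.14, 291.81]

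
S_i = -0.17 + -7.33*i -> [-0.17, -7.5, -14.83, -22.16, -29.49]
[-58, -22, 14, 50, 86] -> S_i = -58 + 36*i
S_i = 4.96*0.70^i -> [4.96, 3.47, 2.43, 1.7, 1.19]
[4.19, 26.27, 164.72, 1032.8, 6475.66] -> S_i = 4.19*6.27^i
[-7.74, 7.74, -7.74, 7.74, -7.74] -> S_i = -7.74*(-1.00)^i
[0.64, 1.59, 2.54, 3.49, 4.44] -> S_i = 0.64 + 0.95*i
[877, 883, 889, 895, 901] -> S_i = 877 + 6*i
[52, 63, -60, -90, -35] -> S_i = Random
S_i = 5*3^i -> [5, 15, 45, 135, 405]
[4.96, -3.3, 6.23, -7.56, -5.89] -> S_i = Random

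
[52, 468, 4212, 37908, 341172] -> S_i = 52*9^i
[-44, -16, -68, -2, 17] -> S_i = Random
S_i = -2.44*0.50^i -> [-2.44, -1.22, -0.61, -0.3, -0.15]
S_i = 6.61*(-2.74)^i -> [6.61, -18.11, 49.63, -135.97, 372.57]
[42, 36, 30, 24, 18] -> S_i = 42 + -6*i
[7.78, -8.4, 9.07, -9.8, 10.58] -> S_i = 7.78*(-1.08)^i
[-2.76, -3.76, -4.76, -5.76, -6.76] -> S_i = -2.76 + -1.00*i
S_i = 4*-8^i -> [4, -32, 256, -2048, 16384]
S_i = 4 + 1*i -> [4, 5, 6, 7, 8]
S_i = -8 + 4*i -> [-8, -4, 0, 4, 8]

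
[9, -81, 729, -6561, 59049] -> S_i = 9*-9^i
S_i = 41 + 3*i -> [41, 44, 47, 50, 53]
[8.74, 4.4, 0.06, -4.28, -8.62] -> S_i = 8.74 + -4.34*i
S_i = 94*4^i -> [94, 376, 1504, 6016, 24064]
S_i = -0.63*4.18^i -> [-0.63, -2.63, -11.01, -46.01, -192.33]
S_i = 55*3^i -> [55, 165, 495, 1485, 4455]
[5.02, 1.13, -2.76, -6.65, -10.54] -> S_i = 5.02 + -3.89*i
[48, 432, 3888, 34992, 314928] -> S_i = 48*9^i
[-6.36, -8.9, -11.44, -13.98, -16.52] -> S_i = -6.36 + -2.54*i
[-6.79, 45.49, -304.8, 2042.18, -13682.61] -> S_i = -6.79*(-6.70)^i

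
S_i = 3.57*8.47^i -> [3.57, 30.24, 256.12, 2169.29, 18373.92]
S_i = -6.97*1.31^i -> [-6.97, -9.13, -11.96, -15.67, -20.53]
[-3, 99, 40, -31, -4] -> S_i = Random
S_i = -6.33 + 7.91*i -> [-6.33, 1.58, 9.49, 17.4, 25.31]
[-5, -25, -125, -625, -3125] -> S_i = -5*5^i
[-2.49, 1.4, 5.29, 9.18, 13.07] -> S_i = -2.49 + 3.89*i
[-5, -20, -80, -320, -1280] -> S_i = -5*4^i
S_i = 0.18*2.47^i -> [0.18, 0.44, 1.1, 2.71, 6.7]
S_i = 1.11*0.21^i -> [1.11, 0.23, 0.05, 0.01, 0.0]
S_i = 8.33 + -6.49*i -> [8.33, 1.84, -4.65, -11.14, -17.63]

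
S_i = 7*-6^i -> [7, -42, 252, -1512, 9072]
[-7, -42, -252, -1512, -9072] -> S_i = -7*6^i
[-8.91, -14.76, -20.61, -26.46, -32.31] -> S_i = -8.91 + -5.85*i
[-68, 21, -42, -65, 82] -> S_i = Random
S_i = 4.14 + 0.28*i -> [4.14, 4.42, 4.7, 4.98, 5.26]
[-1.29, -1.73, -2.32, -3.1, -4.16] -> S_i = -1.29*1.34^i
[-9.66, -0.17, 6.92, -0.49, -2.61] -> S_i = Random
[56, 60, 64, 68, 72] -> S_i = 56 + 4*i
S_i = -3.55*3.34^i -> [-3.55, -11.86, -39.6, -132.27, -441.79]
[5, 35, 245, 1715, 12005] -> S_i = 5*7^i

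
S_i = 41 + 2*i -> [41, 43, 45, 47, 49]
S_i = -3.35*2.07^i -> [-3.35, -6.93, -14.35, -29.71, -61.51]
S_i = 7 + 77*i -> [7, 84, 161, 238, 315]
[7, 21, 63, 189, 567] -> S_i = 7*3^i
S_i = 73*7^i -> [73, 511, 3577, 25039, 175273]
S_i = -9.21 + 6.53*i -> [-9.21, -2.68, 3.85, 10.38, 16.91]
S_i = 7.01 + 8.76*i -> [7.01, 15.77, 24.53, 33.29, 42.05]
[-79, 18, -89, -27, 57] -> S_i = Random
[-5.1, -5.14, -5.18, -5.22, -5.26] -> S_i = -5.10 + -0.04*i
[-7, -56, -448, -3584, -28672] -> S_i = -7*8^i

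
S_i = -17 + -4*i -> [-17, -21, -25, -29, -33]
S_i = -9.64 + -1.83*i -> [-9.64, -11.47, -13.3, -15.13, -16.96]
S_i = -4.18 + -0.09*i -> [-4.18, -4.27, -4.36, -4.45, -4.54]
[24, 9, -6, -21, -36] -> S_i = 24 + -15*i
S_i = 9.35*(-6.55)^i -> [9.35, -61.24, 401.14, -2627.46, 17209.84]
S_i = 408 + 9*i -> [408, 417, 426, 435, 444]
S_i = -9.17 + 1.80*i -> [-9.17, -7.37, -5.57, -3.77, -1.97]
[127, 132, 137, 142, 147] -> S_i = 127 + 5*i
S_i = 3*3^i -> [3, 9, 27, 81, 243]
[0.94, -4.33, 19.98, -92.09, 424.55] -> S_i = 0.94*(-4.61)^i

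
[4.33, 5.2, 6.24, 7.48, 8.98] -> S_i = 4.33*1.20^i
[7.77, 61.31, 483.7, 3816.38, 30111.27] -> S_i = 7.77*7.89^i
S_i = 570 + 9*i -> [570, 579, 588, 597, 606]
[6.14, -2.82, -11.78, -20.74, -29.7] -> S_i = 6.14 + -8.96*i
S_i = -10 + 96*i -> [-10, 86, 182, 278, 374]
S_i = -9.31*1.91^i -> [-9.31, -17.78, -33.96, -64.87, -123.9]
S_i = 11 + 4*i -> [11, 15, 19, 23, 27]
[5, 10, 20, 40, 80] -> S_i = 5*2^i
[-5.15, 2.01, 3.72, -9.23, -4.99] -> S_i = Random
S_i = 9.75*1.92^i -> [9.75, 18.72, 35.94, 69.01, 132.5]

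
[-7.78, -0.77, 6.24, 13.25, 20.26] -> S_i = -7.78 + 7.01*i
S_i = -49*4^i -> [-49, -196, -784, -3136, -12544]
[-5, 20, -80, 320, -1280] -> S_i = -5*-4^i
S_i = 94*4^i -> [94, 376, 1504, 6016, 24064]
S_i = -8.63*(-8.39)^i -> [-8.63, 72.41, -607.48, 5096.79, -42762.06]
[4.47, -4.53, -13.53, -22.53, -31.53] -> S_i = 4.47 + -9.00*i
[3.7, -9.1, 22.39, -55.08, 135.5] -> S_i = 3.70*(-2.46)^i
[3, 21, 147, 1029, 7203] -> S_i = 3*7^i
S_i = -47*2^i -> [-47, -94, -188, -376, -752]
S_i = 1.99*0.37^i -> [1.99, 0.74, 0.27, 0.1, 0.04]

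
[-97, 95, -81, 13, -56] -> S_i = Random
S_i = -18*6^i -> [-18, -108, -648, -3888, -23328]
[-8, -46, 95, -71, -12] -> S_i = Random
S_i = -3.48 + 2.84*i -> [-3.48, -0.64, 2.2, 5.04, 7.88]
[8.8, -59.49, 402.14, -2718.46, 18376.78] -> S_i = 8.80*(-6.76)^i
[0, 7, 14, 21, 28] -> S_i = 0 + 7*i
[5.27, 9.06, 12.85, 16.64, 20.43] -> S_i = 5.27 + 3.79*i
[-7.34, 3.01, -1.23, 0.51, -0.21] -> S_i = -7.34*(-0.41)^i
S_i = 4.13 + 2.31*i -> [4.13, 6.44, 8.75, 11.06, 13.37]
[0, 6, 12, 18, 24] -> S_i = 0 + 6*i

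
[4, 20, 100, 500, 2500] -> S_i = 4*5^i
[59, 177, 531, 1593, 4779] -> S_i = 59*3^i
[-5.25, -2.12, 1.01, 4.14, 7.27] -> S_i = -5.25 + 3.13*i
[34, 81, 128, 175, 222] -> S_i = 34 + 47*i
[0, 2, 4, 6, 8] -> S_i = 0 + 2*i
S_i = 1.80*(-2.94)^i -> [1.8, -5.29, 15.56, -45.74, 134.48]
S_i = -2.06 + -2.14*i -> [-2.06, -4.2, -6.34, -8.48, -10.62]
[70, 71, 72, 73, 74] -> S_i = 70 + 1*i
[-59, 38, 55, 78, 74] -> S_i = Random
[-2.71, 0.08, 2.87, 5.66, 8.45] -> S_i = -2.71 + 2.79*i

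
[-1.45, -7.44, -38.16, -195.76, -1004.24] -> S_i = -1.45*5.13^i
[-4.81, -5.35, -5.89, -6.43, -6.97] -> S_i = -4.81 + -0.54*i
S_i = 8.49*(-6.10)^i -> [8.49, -51.79, 315.91, -1927.07, 11755.12]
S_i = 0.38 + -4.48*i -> [0.38, -4.1, -8.58, -13.06, -17.54]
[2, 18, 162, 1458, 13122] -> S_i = 2*9^i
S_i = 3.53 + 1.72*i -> [3.53, 5.25, 6.97, 8.69, 10.41]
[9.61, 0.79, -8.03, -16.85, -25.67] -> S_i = 9.61 + -8.82*i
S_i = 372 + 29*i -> [372, 401, 430, 459, 488]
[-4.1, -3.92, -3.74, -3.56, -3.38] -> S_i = -4.10 + 0.18*i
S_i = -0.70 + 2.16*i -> [-0.7, 1.46, 3.62, 5.78, 7.94]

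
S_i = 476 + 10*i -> [476, 486, 496, 506, 516]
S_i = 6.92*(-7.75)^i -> [6.92, -53.63, 415.63, -3221.15, 24963.93]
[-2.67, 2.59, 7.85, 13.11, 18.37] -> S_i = -2.67 + 5.26*i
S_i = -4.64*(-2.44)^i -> [-4.64, 11.32, -27.62, 67.4, -164.47]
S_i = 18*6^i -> [18, 108, 648, 3888, 23328]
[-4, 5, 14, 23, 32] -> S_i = -4 + 9*i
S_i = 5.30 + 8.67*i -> [5.3, 13.97, 22.64, 31.31, 39.98]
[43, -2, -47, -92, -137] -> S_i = 43 + -45*i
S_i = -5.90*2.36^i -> [-5.9, -13.92, -32.86, -77.55, -183.02]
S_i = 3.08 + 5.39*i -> [3.08, 8.47, 13.86, 19.25, 24.64]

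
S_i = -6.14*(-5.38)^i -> [-6.14, 33.03, -177.72, 956.13, -5143.96]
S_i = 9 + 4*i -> [9, 13, 17, 21, 25]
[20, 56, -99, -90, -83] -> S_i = Random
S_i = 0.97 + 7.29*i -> [0.97, 8.26, 15.55, 22.84, 30.13]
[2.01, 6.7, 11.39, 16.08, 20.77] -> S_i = 2.01 + 4.69*i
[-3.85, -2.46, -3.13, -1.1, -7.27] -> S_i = Random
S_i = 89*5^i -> [89, 445, 2225, 11125, 55625]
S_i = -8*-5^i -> [-8, 40, -200, 1000, -5000]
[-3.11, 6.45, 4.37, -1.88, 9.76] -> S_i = Random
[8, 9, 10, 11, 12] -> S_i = 8 + 1*i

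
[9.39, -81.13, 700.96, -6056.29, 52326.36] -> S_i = 9.39*(-8.64)^i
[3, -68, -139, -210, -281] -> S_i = 3 + -71*i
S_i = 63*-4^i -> [63, -252, 1008, -4032, 16128]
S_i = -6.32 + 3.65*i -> [-6.32, -2.67, 0.98, 4.63, 8.28]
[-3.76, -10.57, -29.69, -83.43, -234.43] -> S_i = -3.76*2.81^i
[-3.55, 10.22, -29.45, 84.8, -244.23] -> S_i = -3.55*(-2.88)^i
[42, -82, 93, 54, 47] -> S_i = Random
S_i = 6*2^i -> [6, 12, 24, 48, 96]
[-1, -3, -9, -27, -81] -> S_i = -1*3^i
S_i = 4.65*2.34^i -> [4.65, 10.88, 25.46, 59.58, 139.42]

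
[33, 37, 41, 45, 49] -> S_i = 33 + 4*i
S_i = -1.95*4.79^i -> [-1.95, -9.34, -44.74, -214.31, -1026.54]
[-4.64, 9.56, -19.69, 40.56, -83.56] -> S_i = -4.64*(-2.06)^i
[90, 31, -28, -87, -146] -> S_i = 90 + -59*i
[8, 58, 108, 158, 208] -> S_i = 8 + 50*i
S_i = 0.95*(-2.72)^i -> [0.95, -2.58, 7.03, -19.12, 52.0]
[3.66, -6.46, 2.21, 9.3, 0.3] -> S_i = Random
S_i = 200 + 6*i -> [200, 206, 212, 218, 224]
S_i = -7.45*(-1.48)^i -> [-7.45, 11.03, -16.32, 24.15, -35.74]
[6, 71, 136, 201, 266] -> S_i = 6 + 65*i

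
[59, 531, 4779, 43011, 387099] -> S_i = 59*9^i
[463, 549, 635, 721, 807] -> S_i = 463 + 86*i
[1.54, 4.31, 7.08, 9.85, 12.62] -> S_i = 1.54 + 2.77*i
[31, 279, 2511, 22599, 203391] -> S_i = 31*9^i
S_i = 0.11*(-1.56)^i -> [0.11, -0.17, 0.27, -0.42, 0.65]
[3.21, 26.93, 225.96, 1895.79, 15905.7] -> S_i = 3.21*8.39^i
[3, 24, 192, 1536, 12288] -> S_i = 3*8^i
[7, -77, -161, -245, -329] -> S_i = 7 + -84*i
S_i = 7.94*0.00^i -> [7.94, 0.0, 0.0, 0.0, 0.0]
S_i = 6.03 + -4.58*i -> [6.03, 1.45, -3.13, -7.71, -12.29]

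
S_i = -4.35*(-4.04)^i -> [-4.35, 17.57, -71.0, 286.84, -1158.82]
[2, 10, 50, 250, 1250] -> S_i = 2*5^i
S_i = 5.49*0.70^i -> [5.49, 3.84, 2.69, 1.88, 1.32]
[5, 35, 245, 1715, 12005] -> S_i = 5*7^i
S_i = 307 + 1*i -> [307, 308, 309, 310, 311]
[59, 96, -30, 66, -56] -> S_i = Random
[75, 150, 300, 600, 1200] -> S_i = 75*2^i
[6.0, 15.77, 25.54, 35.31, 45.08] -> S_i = 6.00 + 9.77*i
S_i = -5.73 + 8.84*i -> [-5.73, 3.11, 11.95, 20.79, 29.63]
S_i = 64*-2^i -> [64, -128, 256, -512, 1024]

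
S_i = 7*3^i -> [7, 21, 63, 189, 567]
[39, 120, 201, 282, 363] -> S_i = 39 + 81*i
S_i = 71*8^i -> [71, 568, 4544, 36352, 290816]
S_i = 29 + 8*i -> [29, 37, 45, 53, 61]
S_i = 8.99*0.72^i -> [8.99, 6.47, 4.66, 3.36, 2.42]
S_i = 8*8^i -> [8, 64, 512, 4096, 32768]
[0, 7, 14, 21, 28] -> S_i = 0 + 7*i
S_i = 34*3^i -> [34, 102, 306, 918, 2754]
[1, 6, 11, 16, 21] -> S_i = 1 + 5*i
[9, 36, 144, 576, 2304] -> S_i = 9*4^i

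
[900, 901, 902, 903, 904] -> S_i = 900 + 1*i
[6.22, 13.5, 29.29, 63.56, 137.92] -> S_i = 6.22*2.17^i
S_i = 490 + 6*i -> [490, 496, 502, 508, 514]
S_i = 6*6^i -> [6, 36, 216, 1296, 7776]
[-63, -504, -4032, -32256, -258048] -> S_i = -63*8^i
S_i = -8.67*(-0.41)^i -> [-8.67, 3.55, -1.46, 0.6, -0.24]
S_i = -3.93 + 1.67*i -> [-3.93, -2.26, -0.59, 1.08, 2.75]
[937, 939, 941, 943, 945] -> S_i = 937 + 2*i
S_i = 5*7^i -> [5, 35, 245, 1715, 12005]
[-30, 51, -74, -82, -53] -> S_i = Random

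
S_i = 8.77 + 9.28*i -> [8.77, 18.05, 27.33, 36.61, 45.89]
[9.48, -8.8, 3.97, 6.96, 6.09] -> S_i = Random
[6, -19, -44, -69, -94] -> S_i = 6 + -25*i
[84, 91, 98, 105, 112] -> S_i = 84 + 7*i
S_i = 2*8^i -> [2, 16, 128, 1024, 8192]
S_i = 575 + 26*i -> [575, 601, 627, 653, 679]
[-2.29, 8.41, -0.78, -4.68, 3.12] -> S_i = Random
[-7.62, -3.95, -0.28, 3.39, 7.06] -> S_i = -7.62 + 3.67*i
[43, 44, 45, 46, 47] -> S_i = 43 + 1*i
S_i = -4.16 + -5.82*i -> [-4.16, -9.98, -15.8, -21.62, -27.44]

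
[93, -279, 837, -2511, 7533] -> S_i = 93*-3^i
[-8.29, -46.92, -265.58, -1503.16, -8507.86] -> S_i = -8.29*5.66^i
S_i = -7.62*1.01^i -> [-7.62, -7.7, -7.77, -7.85, -7.93]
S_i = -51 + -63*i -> [-51, -114, -177, -240, -303]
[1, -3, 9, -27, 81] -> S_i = 1*-3^i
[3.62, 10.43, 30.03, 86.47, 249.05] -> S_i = 3.62*2.88^i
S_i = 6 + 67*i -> [6, 73, 140, 207, 274]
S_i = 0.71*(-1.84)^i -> [0.71, -1.31, 2.4, -4.42, 8.14]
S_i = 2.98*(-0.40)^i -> [2.98, -1.19, 0.48, -0.19, 0.08]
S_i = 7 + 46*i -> [7, 53, 99, 145, 191]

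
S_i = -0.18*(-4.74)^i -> [-0.18, 0.85, -4.04, 19.17, -90.86]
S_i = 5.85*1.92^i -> [5.85, 11.23, 21.57, 41.41, 79.5]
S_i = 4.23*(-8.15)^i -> [4.23, -34.47, 280.97, -2289.88, 18662.54]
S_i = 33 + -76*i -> [33, -43, -119, -195, -271]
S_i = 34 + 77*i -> [34, 111, 188, 265, 342]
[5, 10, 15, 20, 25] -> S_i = 5 + 5*i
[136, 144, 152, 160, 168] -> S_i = 136 + 8*i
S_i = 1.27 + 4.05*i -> [1.27, 5.32, 9.37, 13.42, 17.47]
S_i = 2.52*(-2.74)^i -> [2.52, -6.9, 18.92, -51.84, 142.04]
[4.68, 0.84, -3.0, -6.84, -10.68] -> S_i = 4.68 + -3.84*i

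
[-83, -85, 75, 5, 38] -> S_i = Random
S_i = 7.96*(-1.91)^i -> [7.96, -15.2, 29.04, -55.46, 105.94]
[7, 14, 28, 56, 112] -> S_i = 7*2^i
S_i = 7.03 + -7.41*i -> [7.03, -0.38, -7.79, -15.2, -22.61]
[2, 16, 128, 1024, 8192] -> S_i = 2*8^i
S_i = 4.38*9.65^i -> [4.38, 42.27, 407.88, 3936.01, 37982.48]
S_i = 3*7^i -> [3, 21, 147, 1029, 7203]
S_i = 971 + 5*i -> [971, 976, 981, 986, 991]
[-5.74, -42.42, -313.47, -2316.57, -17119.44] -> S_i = -5.74*7.39^i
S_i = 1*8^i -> [1, 8, 64, 512, 4096]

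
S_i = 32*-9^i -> [32, -288, 2592, -23328, 209952]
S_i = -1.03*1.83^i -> [-1.03, -1.88, -3.45, -6.31, -11.55]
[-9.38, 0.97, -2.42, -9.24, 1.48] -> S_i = Random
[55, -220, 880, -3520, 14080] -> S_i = 55*-4^i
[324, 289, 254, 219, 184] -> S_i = 324 + -35*i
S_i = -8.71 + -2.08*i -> [-8.71, -10.79, -12.87, -14.95, -17.03]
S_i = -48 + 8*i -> [-48, -40, -32, -24, -16]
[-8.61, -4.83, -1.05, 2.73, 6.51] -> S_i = -8.61 + 3.78*i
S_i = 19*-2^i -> [19, -38, 76, -152, 304]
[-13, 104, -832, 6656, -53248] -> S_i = -13*-8^i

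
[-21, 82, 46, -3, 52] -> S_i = Random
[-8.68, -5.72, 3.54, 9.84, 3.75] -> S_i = Random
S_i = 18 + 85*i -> [18, 103, 188, 273, 358]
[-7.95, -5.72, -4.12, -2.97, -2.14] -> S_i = -7.95*0.72^i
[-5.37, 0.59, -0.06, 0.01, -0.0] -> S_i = -5.37*(-0.11)^i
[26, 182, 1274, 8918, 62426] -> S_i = 26*7^i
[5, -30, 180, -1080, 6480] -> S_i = 5*-6^i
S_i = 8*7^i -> [8, 56, 392, 2744, 19208]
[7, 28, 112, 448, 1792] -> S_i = 7*4^i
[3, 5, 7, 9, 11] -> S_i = 3 + 2*i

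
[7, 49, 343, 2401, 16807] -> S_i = 7*7^i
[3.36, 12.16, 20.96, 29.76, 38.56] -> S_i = 3.36 + 8.80*i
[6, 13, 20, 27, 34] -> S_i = 6 + 7*i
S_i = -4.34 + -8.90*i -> [-4.34, -13.24, -22.14, -31.04, -39.94]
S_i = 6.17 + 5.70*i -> [6.17, 11.87, 17.57, 23.27, 28.97]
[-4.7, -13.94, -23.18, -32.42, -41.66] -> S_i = -4.70 + -9.24*i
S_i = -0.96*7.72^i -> [-0.96, -7.41, -57.21, -441.7, -3409.89]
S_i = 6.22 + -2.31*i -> [6.22, 3.91, 1.6, -0.71, -3.02]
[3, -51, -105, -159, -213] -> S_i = 3 + -54*i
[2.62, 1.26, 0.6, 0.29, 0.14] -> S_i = 2.62*0.48^i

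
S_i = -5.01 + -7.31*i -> [-5.01, -12.32, -19.63, -26.94, -34.25]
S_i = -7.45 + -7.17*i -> [-7.45, -14.62, -21.79, -28.96, -36.13]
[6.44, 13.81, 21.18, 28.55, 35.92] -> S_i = 6.44 + 7.37*i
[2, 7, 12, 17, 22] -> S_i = 2 + 5*i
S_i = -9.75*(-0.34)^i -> [-9.75, 3.32, -1.13, 0.38, -0.13]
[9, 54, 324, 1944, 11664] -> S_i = 9*6^i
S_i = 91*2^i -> [91, 182, 364, 728, 1456]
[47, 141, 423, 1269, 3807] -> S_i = 47*3^i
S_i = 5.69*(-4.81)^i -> [5.69, -27.37, 131.64, -633.21, 3045.74]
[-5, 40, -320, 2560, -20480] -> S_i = -5*-8^i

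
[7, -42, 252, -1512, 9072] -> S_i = 7*-6^i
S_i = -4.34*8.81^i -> [-4.34, -38.24, -336.85, -2967.68, -26145.28]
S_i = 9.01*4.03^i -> [9.01, 36.31, 146.33, 589.71, 2376.54]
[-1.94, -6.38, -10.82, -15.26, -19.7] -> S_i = -1.94 + -4.44*i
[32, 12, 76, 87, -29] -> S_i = Random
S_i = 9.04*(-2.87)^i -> [9.04, -25.94, 74.46, -213.7, 613.33]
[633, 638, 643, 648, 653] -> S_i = 633 + 5*i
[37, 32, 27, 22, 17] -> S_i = 37 + -5*i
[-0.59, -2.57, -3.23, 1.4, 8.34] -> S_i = Random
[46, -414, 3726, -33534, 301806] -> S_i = 46*-9^i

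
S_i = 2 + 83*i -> [2, 85, 168, 251, 334]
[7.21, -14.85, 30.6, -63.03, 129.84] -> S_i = 7.21*(-2.06)^i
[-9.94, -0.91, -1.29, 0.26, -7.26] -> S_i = Random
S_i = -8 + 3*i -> [-8, -5, -2, 1, 4]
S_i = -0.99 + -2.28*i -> [-0.99, -3.27, -5.55, -7.83, -10.11]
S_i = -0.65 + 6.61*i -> [-0.65, 5.96, 12.57, 19.18, 25.79]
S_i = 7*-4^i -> [7, -28, 112, -448, 1792]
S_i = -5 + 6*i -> [-5, 1, 7, 13, 19]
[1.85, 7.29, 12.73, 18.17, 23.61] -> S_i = 1.85 + 5.44*i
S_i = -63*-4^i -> [-63, 252, -1008, 4032, -16128]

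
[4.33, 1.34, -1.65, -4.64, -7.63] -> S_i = 4.33 + -2.99*i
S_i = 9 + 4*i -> [9, 13, 17, 21, 25]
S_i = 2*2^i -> [2, 4, 8, 16, 32]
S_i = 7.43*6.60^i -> [7.43, 49.04, 323.65, 2136.1, 14098.23]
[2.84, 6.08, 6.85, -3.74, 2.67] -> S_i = Random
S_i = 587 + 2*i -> [587, 589, 591, 593, 595]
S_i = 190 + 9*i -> [190, 199, 208, 217, 226]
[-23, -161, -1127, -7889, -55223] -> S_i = -23*7^i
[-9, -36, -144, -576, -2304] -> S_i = -9*4^i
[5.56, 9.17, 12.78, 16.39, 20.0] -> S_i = 5.56 + 3.61*i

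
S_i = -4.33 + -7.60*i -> [-4.33, -11.93, -19.53, -27.13, -34.73]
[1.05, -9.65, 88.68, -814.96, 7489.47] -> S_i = 1.05*(-9.19)^i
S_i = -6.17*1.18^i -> [-6.17, -7.28, -8.59, -10.14, -11.96]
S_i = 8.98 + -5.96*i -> [8.98, 3.02, -2.94, -8.9, -14.86]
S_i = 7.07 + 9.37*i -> [7.07, 16.44, 25.81, 35.18, 44.55]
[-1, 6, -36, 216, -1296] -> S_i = -1*-6^i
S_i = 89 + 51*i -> [89, 140, 191, 242, 293]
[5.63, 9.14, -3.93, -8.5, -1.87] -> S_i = Random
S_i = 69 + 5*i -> [69, 74, 79, 84, 89]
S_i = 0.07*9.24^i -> [0.07, 0.65, 5.98, 55.22, 510.25]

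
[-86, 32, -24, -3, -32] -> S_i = Random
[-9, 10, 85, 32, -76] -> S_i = Random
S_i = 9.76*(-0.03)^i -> [9.76, -0.29, 0.01, -0.0, 0.0]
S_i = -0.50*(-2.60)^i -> [-0.5, 1.3, -3.38, 8.79, -22.85]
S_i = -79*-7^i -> [-79, 553, -3871, 27097, -189679]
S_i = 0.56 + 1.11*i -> [0.56, 1.67, 2.78, 3.89, 5.0]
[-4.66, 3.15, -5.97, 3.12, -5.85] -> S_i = Random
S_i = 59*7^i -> [59, 413, 2891, 20237, 141659]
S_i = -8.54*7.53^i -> [-8.54, -64.31, -484.23, -3646.22, -27456.03]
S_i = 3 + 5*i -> [3, 8, 13, 18, 23]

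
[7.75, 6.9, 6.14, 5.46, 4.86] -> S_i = 7.75*0.89^i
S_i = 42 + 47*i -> [42, 89, 136, 183, 230]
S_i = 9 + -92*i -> [9, -83, -175, -267, -359]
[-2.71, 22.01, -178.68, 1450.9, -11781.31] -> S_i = -2.71*(-8.12)^i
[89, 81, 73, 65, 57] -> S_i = 89 + -8*i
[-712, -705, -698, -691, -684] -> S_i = -712 + 7*i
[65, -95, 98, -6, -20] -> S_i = Random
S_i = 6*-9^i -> [6, -54, 486, -4374, 39366]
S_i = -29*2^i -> [-29, -58, -116, -232, -464]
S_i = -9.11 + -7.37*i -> [-9.11, -16.48, -23.85, -31.22, -38.59]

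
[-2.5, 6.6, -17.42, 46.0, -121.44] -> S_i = -2.50*(-2.64)^i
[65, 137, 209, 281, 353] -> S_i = 65 + 72*i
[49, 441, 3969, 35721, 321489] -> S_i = 49*9^i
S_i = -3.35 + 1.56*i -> [-3.35, -1.79, -0.23, 1.33, 2.89]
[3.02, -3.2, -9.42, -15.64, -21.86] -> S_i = 3.02 + -6.22*i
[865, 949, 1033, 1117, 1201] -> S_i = 865 + 84*i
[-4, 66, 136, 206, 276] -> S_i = -4 + 70*i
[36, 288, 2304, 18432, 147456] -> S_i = 36*8^i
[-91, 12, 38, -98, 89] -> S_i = Random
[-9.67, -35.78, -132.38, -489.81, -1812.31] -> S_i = -9.67*3.70^i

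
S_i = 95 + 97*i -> [95, 192, 289, 386, 483]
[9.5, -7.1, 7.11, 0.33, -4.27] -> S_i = Random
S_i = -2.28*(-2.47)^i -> [-2.28, 5.63, -13.91, 34.36, -84.86]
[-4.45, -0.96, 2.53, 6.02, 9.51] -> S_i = -4.45 + 3.49*i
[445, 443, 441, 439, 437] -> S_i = 445 + -2*i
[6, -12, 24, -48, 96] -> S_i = 6*-2^i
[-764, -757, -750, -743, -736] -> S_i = -764 + 7*i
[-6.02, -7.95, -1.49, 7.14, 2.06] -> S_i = Random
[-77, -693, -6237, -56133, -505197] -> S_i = -77*9^i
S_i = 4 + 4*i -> [4, 8, 12, 16, 20]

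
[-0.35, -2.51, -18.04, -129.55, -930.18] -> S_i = -0.35*7.18^i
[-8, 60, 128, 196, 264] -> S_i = -8 + 68*i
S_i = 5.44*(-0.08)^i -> [5.44, -0.44, 0.03, -0.0, 0.0]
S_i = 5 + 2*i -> [5, 7, 9, 11, 13]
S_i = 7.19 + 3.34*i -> [7.19, 10.53, 13.87, 17.21, 20.55]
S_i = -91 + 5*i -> [-91, -86, -81, -76, -71]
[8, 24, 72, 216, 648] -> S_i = 8*3^i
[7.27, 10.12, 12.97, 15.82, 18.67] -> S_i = 7.27 + 2.85*i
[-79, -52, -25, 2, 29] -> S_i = -79 + 27*i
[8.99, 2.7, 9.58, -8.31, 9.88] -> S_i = Random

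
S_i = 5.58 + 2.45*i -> [5.58, 8.03, 10.48, 12.93, 15.38]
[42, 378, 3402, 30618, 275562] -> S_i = 42*9^i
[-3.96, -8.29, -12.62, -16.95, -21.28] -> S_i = -3.96 + -4.33*i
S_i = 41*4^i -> [41, 164, 656, 2624, 10496]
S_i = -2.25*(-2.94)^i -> [-2.25, 6.62, -19.45, 57.18, -168.1]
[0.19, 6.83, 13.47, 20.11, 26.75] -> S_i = 0.19 + 6.64*i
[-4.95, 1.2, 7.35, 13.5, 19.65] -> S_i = -4.95 + 6.15*i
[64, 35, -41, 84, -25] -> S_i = Random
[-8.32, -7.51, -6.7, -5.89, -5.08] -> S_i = -8.32 + 0.81*i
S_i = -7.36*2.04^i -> [-7.36, -15.01, -30.63, -62.48, -127.47]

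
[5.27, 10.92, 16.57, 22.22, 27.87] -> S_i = 5.27 + 5.65*i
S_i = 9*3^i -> [9, 27, 81, 243, 729]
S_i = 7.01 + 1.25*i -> [7.01, 8.26, 9.51, 10.76, 12.01]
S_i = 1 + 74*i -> [1, 75, 149, 223, 297]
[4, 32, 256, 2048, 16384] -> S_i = 4*8^i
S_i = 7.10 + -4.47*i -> [7.1, 2.63, -1.84, -6.31, -10.78]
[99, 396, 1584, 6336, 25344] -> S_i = 99*4^i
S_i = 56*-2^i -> [56, -112, 224, -448, 896]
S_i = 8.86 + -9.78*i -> [8.86, -0.92, -10.7, -20.48, -30.26]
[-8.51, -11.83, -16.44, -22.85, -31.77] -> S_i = -8.51*1.39^i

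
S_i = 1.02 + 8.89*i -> [1.02, 9.91, 18.8, 27.69, 36.58]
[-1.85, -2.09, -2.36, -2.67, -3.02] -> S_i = -1.85*1.13^i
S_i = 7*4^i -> [7, 28, 112, 448, 1792]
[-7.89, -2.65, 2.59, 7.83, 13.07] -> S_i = -7.89 + 5.24*i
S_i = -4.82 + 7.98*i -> [-4.82, 3.16, 11.14, 19.12, 27.1]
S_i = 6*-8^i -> [6, -48, 384, -3072, 24576]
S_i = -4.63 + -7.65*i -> [-4.63, -12.28, -19.93, -27.58, -35.23]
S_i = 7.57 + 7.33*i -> [7.57, 14.9, 22.23, 29.56, 36.89]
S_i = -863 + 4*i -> [-863, -859, -855, -851, -847]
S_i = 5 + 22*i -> [5, 27, 49, 71, 93]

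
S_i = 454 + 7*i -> [454, 461, 468, 475, 482]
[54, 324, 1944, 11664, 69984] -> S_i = 54*6^i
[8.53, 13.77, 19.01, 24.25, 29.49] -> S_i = 8.53 + 5.24*i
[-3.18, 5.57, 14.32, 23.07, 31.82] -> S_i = -3.18 + 8.75*i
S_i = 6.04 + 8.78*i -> [6.04, 14.82, 23.6, 32.38, 41.16]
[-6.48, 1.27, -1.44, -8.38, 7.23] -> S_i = Random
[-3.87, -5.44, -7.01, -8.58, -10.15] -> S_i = -3.87 + -1.57*i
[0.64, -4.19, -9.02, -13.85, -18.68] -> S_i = 0.64 + -4.83*i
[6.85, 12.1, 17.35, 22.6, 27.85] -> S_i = 6.85 + 5.25*i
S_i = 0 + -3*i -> [0, -3, -6, -9, -12]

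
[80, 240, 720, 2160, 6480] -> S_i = 80*3^i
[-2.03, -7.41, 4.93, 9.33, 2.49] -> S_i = Random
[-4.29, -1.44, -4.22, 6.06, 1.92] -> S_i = Random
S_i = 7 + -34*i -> [7, -27, -61, -95, -129]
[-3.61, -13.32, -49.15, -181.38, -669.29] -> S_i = -3.61*3.69^i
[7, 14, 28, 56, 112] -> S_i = 7*2^i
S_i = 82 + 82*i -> [82, 164, 246, 328, 410]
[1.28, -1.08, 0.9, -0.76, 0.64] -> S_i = 1.28*(-0.84)^i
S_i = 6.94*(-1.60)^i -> [6.94, -11.1, 17.77, -28.43, 45.48]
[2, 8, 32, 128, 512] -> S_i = 2*4^i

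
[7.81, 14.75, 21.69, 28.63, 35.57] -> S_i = 7.81 + 6.94*i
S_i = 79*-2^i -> [79, -158, 316, -632, 1264]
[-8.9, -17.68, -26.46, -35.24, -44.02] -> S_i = -8.90 + -8.78*i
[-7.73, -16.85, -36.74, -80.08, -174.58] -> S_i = -7.73*2.18^i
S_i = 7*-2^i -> [7, -14, 28, -56, 112]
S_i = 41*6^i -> [41, 246, 1476, 8856, 53136]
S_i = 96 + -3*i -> [96, 93, 90, 87, 84]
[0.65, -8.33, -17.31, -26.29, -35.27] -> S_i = 0.65 + -8.98*i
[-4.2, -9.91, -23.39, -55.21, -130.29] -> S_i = -4.20*2.36^i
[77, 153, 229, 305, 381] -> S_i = 77 + 76*i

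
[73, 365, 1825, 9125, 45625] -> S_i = 73*5^i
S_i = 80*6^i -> [80, 480, 2880, 17280, 103680]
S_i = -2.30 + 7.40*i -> [-2.3, 5.1, 12.5, 19.9, 27.3]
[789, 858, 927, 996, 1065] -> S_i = 789 + 69*i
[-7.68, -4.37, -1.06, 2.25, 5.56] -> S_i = -7.68 + 3.31*i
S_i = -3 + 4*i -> [-3, 1, 5, 9, 13]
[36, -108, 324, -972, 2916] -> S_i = 36*-3^i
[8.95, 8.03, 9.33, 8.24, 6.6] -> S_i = Random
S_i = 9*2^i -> [9, 18, 36, 72, 144]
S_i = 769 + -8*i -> [769, 761, 753, 745, 737]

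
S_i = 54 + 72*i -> [54, 126, 198, 270, 342]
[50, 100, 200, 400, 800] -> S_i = 50*2^i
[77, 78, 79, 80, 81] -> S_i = 77 + 1*i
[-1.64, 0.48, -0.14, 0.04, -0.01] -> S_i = -1.64*(-0.29)^i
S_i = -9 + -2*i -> [-9, -11, -13, -15, -17]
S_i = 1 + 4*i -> [1, 5, 9, 13, 17]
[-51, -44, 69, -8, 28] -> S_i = Random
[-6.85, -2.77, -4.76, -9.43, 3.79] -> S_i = Random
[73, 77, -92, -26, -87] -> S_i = Random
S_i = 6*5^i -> [6, 30, 150, 750, 3750]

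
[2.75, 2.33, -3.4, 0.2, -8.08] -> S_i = Random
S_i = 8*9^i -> [8, 72, 648, 5832, 52488]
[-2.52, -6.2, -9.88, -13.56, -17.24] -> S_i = -2.52 + -3.68*i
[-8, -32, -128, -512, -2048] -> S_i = -8*4^i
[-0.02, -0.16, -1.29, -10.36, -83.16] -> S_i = -0.02*8.03^i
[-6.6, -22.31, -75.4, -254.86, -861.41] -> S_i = -6.60*3.38^i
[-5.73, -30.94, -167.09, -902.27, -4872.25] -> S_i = -5.73*5.40^i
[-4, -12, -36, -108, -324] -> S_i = -4*3^i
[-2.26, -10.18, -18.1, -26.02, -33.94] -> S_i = -2.26 + -7.92*i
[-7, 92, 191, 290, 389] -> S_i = -7 + 99*i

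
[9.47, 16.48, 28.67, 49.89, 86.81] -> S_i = 9.47*1.74^i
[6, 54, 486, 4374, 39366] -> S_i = 6*9^i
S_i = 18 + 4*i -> [18, 22, 26, 30, 34]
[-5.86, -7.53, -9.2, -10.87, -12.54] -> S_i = -5.86 + -1.67*i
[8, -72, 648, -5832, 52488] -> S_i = 8*-9^i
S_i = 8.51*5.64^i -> [8.51, 48.0, 270.7, 1526.75, 8610.85]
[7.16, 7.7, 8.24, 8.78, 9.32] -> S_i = 7.16 + 0.54*i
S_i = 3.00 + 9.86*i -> [3.0, 12.86, 22.72, 32.58, 42.44]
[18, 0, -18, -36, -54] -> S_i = 18 + -18*i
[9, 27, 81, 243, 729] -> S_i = 9*3^i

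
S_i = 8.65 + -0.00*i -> [8.65, 8.65, 8.65, 8.65, 8.65]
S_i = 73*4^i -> [73, 292, 1168, 4672, 18688]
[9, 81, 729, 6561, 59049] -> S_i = 9*9^i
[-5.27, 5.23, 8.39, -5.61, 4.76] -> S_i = Random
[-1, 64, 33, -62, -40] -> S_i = Random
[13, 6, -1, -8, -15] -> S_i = 13 + -7*i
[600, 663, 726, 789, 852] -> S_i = 600 + 63*i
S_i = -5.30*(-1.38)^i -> [-5.3, 7.31, -10.09, 13.93, -19.22]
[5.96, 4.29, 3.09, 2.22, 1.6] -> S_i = 5.96*0.72^i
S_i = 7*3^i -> [7, 21, 63, 189, 567]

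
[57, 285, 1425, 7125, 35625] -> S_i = 57*5^i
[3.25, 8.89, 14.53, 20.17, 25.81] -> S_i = 3.25 + 5.64*i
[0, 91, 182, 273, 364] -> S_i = 0 + 91*i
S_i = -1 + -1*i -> [-1, -2, -3, -4, -5]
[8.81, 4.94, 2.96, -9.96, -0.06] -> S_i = Random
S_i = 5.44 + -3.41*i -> [5.44, 2.03, -1.38, -4.79, -8.2]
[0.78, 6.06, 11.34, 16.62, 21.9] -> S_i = 0.78 + 5.28*i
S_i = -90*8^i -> [-90, -720, -5760, -46080, -368640]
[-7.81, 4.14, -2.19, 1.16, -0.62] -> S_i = -7.81*(-0.53)^i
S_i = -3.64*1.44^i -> [-3.64, -5.24, -7.55, -10.87, -15.65]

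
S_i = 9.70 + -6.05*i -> [9.7, 3.65, -2.4, -8.45, -14.5]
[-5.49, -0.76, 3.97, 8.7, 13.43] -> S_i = -5.49 + 4.73*i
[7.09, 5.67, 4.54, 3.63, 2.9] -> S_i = 7.09*0.80^i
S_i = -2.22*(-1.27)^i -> [-2.22, 2.82, -3.58, 4.55, -5.78]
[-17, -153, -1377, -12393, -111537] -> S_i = -17*9^i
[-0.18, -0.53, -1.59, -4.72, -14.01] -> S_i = -0.18*2.97^i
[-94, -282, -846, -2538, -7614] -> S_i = -94*3^i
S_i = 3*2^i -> [3, 6, 12, 24, 48]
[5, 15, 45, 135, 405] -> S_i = 5*3^i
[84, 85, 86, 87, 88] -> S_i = 84 + 1*i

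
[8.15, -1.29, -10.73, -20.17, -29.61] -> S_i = 8.15 + -9.44*i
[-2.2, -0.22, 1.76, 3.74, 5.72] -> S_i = -2.20 + 1.98*i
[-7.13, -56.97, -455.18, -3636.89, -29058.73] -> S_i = -7.13*7.99^i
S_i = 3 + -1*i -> [3, 2, 1, 0, -1]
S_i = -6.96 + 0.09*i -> [-6.96, -6.87, -6.78, -6.69, -6.6]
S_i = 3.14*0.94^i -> [3.14, 2.95, 2.77, 2.61, 2.45]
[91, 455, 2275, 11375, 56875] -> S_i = 91*5^i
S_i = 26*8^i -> [26, 208, 1664, 13312, 106496]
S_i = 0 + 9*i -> [0, 9, 18, 27, 36]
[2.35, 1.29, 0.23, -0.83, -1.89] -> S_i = 2.35 + -1.06*i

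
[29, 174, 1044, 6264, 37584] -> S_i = 29*6^i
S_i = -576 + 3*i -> [-576, -573, -570, -567, -564]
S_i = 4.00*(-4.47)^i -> [4.0, -17.88, 79.92, -357.26, 1596.95]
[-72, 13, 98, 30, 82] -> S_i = Random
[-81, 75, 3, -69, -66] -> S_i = Random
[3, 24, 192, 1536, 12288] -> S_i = 3*8^i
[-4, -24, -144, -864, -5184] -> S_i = -4*6^i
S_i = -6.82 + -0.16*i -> [-6.82, -6.98, -7.14, -7.3, -7.46]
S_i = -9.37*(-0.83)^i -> [-9.37, 7.78, -6.45, 5.36, -4.45]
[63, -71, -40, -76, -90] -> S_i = Random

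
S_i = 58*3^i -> [58, 174, 522, 1566, 4698]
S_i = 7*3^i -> [7, 21, 63, 189, 567]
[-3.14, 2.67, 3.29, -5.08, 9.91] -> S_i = Random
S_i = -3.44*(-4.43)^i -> [-3.44, 15.24, -67.51, 299.07, -1324.87]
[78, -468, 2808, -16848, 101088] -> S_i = 78*-6^i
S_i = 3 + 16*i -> [3, 19, 35, 51, 67]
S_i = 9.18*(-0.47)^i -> [9.18, -4.31, 2.03, -0.95, 0.45]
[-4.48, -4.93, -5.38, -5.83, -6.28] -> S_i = -4.48 + -0.45*i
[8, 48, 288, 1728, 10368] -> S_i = 8*6^i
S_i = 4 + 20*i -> [4, 24, 44, 64, 84]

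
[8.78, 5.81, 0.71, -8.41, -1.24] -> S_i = Random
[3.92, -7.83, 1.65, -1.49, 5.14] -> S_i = Random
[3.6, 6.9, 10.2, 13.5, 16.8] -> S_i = 3.60 + 3.30*i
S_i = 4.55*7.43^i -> [4.55, 33.81, 251.18, 1866.28, 13866.49]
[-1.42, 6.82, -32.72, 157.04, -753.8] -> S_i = -1.42*(-4.80)^i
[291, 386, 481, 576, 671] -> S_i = 291 + 95*i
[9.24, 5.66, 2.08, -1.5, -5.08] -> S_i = 9.24 + -3.58*i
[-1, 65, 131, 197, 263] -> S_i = -1 + 66*i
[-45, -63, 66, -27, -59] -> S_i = Random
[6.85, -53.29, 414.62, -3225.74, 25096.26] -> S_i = 6.85*(-7.78)^i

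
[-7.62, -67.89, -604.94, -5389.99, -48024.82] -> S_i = -7.62*8.91^i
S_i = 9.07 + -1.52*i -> [9.07, 7.55, 6.03, 4.51, 2.99]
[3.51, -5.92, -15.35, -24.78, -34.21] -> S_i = 3.51 + -9.43*i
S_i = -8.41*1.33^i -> [-8.41, -11.19, -14.88, -19.79, -26.31]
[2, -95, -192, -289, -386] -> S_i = 2 + -97*i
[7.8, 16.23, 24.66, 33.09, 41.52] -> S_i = 7.80 + 8.43*i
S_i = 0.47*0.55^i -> [0.47, 0.26, 0.14, 0.08, 0.04]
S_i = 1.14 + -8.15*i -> [1.14, -7.01, -15.16, -23.31, -31.46]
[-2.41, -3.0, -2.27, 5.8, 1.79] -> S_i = Random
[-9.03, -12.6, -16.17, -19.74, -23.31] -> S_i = -9.03 + -3.57*i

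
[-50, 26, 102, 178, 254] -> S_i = -50 + 76*i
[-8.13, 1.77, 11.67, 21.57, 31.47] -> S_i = -8.13 + 9.90*i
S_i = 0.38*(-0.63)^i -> [0.38, -0.24, 0.15, -0.1, 0.06]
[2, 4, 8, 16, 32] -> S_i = 2*2^i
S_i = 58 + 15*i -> [58, 73, 88, 103, 118]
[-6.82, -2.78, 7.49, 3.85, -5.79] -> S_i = Random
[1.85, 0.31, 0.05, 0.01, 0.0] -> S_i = 1.85*0.17^i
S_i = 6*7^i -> [6, 42, 294, 2058, 14406]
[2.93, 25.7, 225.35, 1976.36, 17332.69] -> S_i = 2.93*8.77^i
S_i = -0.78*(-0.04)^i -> [-0.78, 0.03, -0.0, 0.0, -0.0]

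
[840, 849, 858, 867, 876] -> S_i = 840 + 9*i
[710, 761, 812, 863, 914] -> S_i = 710 + 51*i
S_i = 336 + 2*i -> [336, 338, 340, 342, 344]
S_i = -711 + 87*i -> [-711, -624, -537, -450, -363]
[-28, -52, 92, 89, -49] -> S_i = Random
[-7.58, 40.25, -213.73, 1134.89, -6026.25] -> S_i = -7.58*(-5.31)^i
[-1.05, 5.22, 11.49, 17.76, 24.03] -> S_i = -1.05 + 6.27*i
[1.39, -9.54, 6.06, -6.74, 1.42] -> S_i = Random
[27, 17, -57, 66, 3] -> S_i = Random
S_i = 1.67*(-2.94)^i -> [1.67, -4.91, 14.43, -42.44, 124.77]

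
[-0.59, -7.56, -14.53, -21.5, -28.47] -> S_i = -0.59 + -6.97*i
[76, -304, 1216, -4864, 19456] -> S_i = 76*-4^i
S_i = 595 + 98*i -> [595, 693, 791, 889, 987]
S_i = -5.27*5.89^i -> [-5.27, -31.04, -182.83, -1076.85, -6342.67]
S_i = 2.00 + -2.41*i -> [2.0, -0.41, -2.82, -5.23, -7.64]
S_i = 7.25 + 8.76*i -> [7.25, 16.01, 24.77, 33.53, 42.29]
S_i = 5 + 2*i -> [5, 7, 9, 11, 13]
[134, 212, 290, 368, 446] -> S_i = 134 + 78*i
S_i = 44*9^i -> [44, 396, 3564, 32076, 288684]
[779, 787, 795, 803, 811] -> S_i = 779 + 8*i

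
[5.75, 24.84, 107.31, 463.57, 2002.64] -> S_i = 5.75*4.32^i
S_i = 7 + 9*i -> [7, 16, 25, 34, 43]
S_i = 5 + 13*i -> [5, 18, 31, 44, 57]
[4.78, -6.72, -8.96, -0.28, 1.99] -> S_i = Random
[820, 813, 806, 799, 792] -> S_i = 820 + -7*i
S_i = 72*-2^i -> [72, -144, 288, -576, 1152]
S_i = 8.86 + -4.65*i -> [8.86, 4.21, -0.44, -5.09, -9.74]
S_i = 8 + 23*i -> [8, 31, 54, 77, 100]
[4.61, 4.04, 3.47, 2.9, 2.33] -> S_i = 4.61 + -0.57*i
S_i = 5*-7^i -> [5, -35, 245, -1715, 12005]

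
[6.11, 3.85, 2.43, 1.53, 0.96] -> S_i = 6.11*0.63^i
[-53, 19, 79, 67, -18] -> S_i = Random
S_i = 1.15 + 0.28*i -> [1.15, 1.43, 1.71, 1.99, 2.27]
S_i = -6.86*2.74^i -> [-6.86, -18.8, -51.5, -141.12, -386.66]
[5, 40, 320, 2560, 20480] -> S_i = 5*8^i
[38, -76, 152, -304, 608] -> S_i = 38*-2^i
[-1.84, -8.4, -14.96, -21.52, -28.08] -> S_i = -1.84 + -6.56*i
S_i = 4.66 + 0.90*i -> [4.66, 5.56, 6.46, 7.36, 8.26]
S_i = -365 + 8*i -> [-365, -357, -349, -341, -333]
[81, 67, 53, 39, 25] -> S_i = 81 + -14*i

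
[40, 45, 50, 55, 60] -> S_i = 40 + 5*i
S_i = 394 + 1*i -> [394, 395, 396, 397, 398]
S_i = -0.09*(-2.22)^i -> [-0.09, 0.2, -0.44, 0.98, -2.19]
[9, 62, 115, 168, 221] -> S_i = 9 + 53*i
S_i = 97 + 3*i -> [97, 100, 103, 106, 109]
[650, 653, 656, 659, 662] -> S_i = 650 + 3*i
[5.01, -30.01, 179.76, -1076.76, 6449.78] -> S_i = 5.01*(-5.99)^i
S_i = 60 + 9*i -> [60, 69, 78, 87, 96]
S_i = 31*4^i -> [31, 124, 496, 1984, 7936]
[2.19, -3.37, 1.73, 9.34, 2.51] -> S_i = Random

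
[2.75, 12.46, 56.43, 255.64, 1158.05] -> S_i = 2.75*4.53^i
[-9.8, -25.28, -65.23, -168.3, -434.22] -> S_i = -9.80*2.58^i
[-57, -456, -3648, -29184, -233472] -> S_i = -57*8^i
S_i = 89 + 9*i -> [89, 98, 107, 116, 125]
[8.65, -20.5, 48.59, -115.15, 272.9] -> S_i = 8.65*(-2.37)^i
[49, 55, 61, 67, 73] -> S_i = 49 + 6*i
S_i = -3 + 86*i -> [-3, 83, 169, 255, 341]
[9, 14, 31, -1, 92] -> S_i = Random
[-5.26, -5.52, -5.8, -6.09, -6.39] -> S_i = -5.26*1.05^i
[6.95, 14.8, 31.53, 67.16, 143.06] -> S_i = 6.95*2.13^i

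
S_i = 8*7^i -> [8, 56, 392, 2744, 19208]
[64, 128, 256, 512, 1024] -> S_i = 64*2^i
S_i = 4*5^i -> [4, 20, 100, 500, 2500]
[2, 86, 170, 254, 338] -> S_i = 2 + 84*i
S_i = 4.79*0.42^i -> [4.79, 2.01, 0.84, 0.35, 0.15]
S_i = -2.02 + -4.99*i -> [-2.02, -7.01, -12.0, -16.99, -21.98]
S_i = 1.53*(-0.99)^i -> [1.53, -1.51, 1.5, -1.48, 1.47]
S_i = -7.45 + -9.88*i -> [-7.45, -17.33, -27.21, -37.09, -46.97]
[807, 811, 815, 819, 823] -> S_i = 807 + 4*i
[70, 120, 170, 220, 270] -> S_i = 70 + 50*i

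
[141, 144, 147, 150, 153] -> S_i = 141 + 3*i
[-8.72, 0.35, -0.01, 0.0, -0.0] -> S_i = -8.72*(-0.04)^i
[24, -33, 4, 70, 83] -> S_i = Random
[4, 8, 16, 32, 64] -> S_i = 4*2^i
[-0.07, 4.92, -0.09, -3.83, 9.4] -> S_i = Random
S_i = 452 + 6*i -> [452, 458, 464, 470, 476]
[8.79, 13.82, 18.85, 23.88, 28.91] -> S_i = 8.79 + 5.03*i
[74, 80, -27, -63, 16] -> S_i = Random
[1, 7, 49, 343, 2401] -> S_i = 1*7^i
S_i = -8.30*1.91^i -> [-8.3, -15.85, -30.28, -57.83, -110.46]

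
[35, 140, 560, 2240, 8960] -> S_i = 35*4^i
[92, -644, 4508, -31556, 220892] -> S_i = 92*-7^i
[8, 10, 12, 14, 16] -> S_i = 8 + 2*i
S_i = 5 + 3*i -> [5, 8, 11, 14, 17]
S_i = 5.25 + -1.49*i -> [5.25, 3.76, 2.27, 0.78, -0.71]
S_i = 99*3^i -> [99, 297, 891, 2673, 8019]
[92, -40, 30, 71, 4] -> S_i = Random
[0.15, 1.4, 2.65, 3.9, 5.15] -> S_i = 0.15 + 1.25*i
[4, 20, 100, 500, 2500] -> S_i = 4*5^i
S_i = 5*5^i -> [5, 25, 125, 625, 3125]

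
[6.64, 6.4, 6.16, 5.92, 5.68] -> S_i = 6.64 + -0.24*i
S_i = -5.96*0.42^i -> [-5.96, -2.5, -1.05, -0.44, -0.19]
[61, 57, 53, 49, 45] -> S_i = 61 + -4*i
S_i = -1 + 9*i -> [-1, 8, 17, 26, 35]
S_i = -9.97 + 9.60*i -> [-9.97, -0.37, 9.23, 18.83, 28.43]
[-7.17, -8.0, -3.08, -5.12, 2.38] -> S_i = Random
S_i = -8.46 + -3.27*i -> [-8.46, -11.73, -15.0, -18.27, -21.54]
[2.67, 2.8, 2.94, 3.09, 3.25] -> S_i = 2.67*1.05^i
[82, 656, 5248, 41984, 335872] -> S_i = 82*8^i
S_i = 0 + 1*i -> [0, 1, 2, 3, 4]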